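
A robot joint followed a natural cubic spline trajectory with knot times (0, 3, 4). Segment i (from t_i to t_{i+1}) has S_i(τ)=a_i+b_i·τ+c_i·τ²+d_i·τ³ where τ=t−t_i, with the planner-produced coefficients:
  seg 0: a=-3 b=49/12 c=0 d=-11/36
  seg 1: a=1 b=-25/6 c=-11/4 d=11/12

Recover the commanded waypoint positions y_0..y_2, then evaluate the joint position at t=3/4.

y_0 = S_0(0) = a_0 = -3
y_1 = S_1(0) = a_1 = 1
y_2 = S_1(1) = -5
t_q=3/4 is in segment 0 (τ=3/4); S_0(τ)=-17/256

y_0=-3 y_1=1 y_2=-5
S(3/4) = -17/256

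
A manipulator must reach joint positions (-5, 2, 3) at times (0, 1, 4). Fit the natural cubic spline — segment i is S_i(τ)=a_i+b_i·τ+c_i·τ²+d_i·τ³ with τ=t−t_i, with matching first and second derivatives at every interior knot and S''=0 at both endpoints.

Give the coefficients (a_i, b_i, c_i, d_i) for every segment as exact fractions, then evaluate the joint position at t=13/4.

  seg 0: a=-5 b=47/6 c=0 d=-5/6
  seg 1: a=2 b=16/3 c=-5/2 d=5/18
S(13/4) = 577/128

Δ: Δ0=7, Δ1=1/3
row 1: diag=8, rhs=-40; c'=3/8, d'=-5
back: M1=-5
M: M0=0, M1=-5, M2=0
seg 0: a=-5, c=M0/2=0, d=(M1−M0)/(6·1)=-5/6, b=Δ0−h0·(2M0+M1)/6=47/6
seg 1: a=2, c=M1/2=-5/2, d=(M2−M1)/(6·3)=5/18, b=Δ1−h1·(2M1+M2)/6=16/3
t_q=13/4 → seg 1, τ=9/4; S=2+16/3·τ+-5/2·τ²+5/18·τ³=577/128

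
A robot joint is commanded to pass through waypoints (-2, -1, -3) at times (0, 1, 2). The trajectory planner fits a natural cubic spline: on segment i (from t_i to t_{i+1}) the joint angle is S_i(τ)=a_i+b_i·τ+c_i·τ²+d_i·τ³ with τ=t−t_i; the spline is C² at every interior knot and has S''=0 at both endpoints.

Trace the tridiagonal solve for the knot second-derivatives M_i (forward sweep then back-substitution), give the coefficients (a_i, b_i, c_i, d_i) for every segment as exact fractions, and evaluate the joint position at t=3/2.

Δ: Δ0=1, Δ1=-2
row 1: diag=4, rhs=-18; c'=1/4, d'=-9/2
back: M1=-9/2
M: M0=0, M1=-9/2, M2=0
seg 0: a=-2, c=M0/2=0, d=(M1−M0)/(6·1)=-3/4, b=Δ0−h0·(2M0+M1)/6=7/4
seg 1: a=-1, c=M1/2=-9/4, d=(M2−M1)/(6·1)=3/4, b=Δ1−h1·(2M1+M2)/6=-1/2
t_q=3/2 → seg 1, τ=1/2; S=-1+-1/2·τ+-9/4·τ²+3/4·τ³=-55/32

  seg 0: a=-2 b=7/4 c=0 d=-3/4
  seg 1: a=-1 b=-1/2 c=-9/4 d=3/4
S(3/2) = -55/32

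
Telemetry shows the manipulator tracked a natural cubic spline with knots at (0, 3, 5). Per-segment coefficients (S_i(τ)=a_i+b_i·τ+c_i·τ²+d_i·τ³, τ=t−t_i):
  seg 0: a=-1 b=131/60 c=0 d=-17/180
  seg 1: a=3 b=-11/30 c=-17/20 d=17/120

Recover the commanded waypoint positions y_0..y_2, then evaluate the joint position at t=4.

y_0=-1 y_1=3 y_2=0
S(4) = 77/40

y_0 = S_0(0) = a_0 = -1
y_1 = S_1(0) = a_1 = 3
y_2 = S_1(2) = 0
t_q=4 is in segment 1 (τ=1); S_1(τ)=77/40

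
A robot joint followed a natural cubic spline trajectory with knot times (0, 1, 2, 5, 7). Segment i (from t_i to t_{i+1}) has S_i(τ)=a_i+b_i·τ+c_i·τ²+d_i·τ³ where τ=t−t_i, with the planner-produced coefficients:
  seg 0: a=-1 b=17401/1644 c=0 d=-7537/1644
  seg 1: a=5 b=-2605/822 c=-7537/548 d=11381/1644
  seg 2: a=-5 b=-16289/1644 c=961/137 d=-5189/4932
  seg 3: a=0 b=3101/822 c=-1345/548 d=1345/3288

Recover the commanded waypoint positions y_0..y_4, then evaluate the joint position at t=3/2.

y_0 = S_0(0) = a_0 = -1
y_1 = S_1(0) = a_1 = 5
y_2 = S_2(0) = a_2 = -5
y_3 = S_3(0) = a_3 = 0
y_4 = S_3(2) = 1
t_q=3/2 is in segment 1 (τ=1/2); S_1(τ)=3693/4384

y_0=-1 y_1=5 y_2=-5 y_3=0 y_4=1
S(3/2) = 3693/4384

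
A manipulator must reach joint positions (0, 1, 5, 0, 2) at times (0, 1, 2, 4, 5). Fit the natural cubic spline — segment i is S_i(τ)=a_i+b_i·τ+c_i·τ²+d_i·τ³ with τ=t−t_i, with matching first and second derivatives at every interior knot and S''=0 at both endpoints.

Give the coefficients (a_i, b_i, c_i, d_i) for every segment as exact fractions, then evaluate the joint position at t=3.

  seg 0: a=0 b=-11/61 c=0 d=72/61
  seg 1: a=1 b=205/61 c=216/61 d=-177/61
  seg 2: a=5 b=106/61 c=-315/61 d=743/488
  seg 3: a=0 b=-79/122 c=969/244 d=-323/244
S(3) = 1511/488

Δ: Δ0=1, Δ1=4, Δ2=-5/2, Δ3=2
row 1: diag=4, rhs=18; c'=1/4, d'=9/2
row 2: denom=6−1·1/4=23/4; d'=(-39−1·9/2)/(23/4)=-174/23
row 3: denom=6−2·8/23=122/23; d'=(27−2·-174/23)/(122/23)=969/122
back: M3=969/122
back: M2=-174/23−8/23·969/122=-630/61
back: M1=9/2−1/4·-630/61=432/61
M: M0=0, M1=432/61, M2=-630/61, M3=969/122, M4=0
seg 0: a=0, c=M0/2=0, d=(M1−M0)/(6·1)=72/61, b=Δ0−h0·(2M0+M1)/6=-11/61
seg 1: a=1, c=M1/2=216/61, d=(M2−M1)/(6·1)=-177/61, b=Δ1−h1·(2M1+M2)/6=205/61
seg 2: a=5, c=M2/2=-315/61, d=(M3−M2)/(6·2)=743/488, b=Δ2−h2·(2M2+M3)/6=106/61
seg 3: a=0, c=M3/2=969/244, d=(M4−M3)/(6·1)=-323/244, b=Δ3−h3·(2M3+M4)/6=-79/122
t_q=3 → seg 2, τ=1; S=5+106/61·τ+-315/61·τ²+743/488·τ³=1511/488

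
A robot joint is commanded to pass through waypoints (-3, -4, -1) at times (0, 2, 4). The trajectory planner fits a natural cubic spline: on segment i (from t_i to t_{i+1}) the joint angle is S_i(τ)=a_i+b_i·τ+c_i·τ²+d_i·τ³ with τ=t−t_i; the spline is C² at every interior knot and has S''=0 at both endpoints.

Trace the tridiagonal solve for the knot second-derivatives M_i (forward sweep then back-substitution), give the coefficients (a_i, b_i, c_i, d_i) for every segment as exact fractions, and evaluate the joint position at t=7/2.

Δ: Δ0=-1/2, Δ1=3/2
row 1: diag=8, rhs=12; c'=1/4, d'=3/2
back: M1=3/2
M: M0=0, M1=3/2, M2=0
seg 0: a=-3, c=M0/2=0, d=(M1−M0)/(6·2)=1/8, b=Δ0−h0·(2M0+M1)/6=-1
seg 1: a=-4, c=M1/2=3/4, d=(M2−M1)/(6·2)=-1/8, b=Δ1−h1·(2M1+M2)/6=1/2
t_q=7/2 → seg 1, τ=3/2; S=-4+1/2·τ+3/4·τ²+-1/8·τ³=-127/64

  seg 0: a=-3 b=-1 c=0 d=1/8
  seg 1: a=-4 b=1/2 c=3/4 d=-1/8
S(7/2) = -127/64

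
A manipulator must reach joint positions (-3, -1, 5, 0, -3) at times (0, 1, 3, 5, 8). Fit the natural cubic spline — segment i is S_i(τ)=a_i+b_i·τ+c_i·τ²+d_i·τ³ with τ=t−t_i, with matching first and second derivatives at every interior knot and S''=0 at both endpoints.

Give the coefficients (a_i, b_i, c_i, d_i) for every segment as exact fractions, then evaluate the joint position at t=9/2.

Δ: Δ0=2, Δ1=3, Δ2=-5/2, Δ3=-1
row 1: diag=6, rhs=6; c'=1/3, d'=1
row 2: denom=8−2·1/3=22/3; d'=(-33−2·1)/(22/3)=-105/22
row 3: denom=10−2·3/11=104/11; d'=(9−2·-105/22)/(104/11)=51/26
back: M3=51/26
back: M2=-105/22−3/11·51/26=-69/13
back: M1=1−1/3·-69/13=36/13
M: M0=0, M1=36/13, M2=-69/13, M3=51/26, M4=0
seg 0: a=-3, c=M0/2=0, d=(M1−M0)/(6·1)=6/13, b=Δ0−h0·(2M0+M1)/6=20/13
seg 1: a=-1, c=M1/2=18/13, d=(M2−M1)/(6·2)=-35/52, b=Δ1−h1·(2M1+M2)/6=38/13
seg 2: a=5, c=M2/2=-69/26, d=(M3−M2)/(6·2)=63/104, b=Δ2−h2·(2M2+M3)/6=5/13
seg 3: a=0, c=M3/2=51/52, d=(M4−M3)/(6·3)=-17/156, b=Δ3−h3·(2M3+M4)/6=-77/26
t_q=9/2 → seg 2, τ=3/2; S=5+5/13·τ+-69/26·τ²+63/104·τ³=1373/832

  seg 0: a=-3 b=20/13 c=0 d=6/13
  seg 1: a=-1 b=38/13 c=18/13 d=-35/52
  seg 2: a=5 b=5/13 c=-69/26 d=63/104
  seg 3: a=0 b=-77/26 c=51/52 d=-17/156
S(9/2) = 1373/832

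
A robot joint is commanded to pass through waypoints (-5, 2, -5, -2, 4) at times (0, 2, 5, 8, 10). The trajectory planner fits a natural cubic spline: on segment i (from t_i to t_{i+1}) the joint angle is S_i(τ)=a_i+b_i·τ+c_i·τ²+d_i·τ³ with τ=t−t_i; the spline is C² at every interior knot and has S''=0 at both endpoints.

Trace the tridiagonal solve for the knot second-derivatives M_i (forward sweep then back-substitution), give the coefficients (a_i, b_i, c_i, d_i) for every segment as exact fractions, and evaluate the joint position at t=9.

  seg 0: a=-5 b=5029/1020 c=0 d=-1459/4080
  seg 1: a=2 b=163/255 c=-1459/680 d=7067/18360
  seg 2: a=-5 b=-221/120 c=269/204 d=-2273/18360
  seg 3: a=-2 b=1391/510 c=139/680 d=-139/4080
S(9) = 1221/1360

Δ: Δ0=7/2, Δ1=-7/3, Δ2=1, Δ3=3
row 1: diag=10, rhs=-35; c'=3/10, d'=-7/2
row 2: denom=12−3·3/10=111/10; d'=(20−3·-7/2)/(111/10)=305/111
row 3: denom=10−3·10/37=340/37; d'=(12−3·305/111)/(340/37)=139/340
back: M3=139/340
back: M2=305/111−10/37·139/340=269/102
back: M1=-7/2−3/10·269/102=-1459/340
M: M0=0, M1=-1459/340, M2=269/102, M3=139/340, M4=0
seg 0: a=-5, c=M0/2=0, d=(M1−M0)/(6·2)=-1459/4080, b=Δ0−h0·(2M0+M1)/6=5029/1020
seg 1: a=2, c=M1/2=-1459/680, d=(M2−M1)/(6·3)=7067/18360, b=Δ1−h1·(2M1+M2)/6=163/255
seg 2: a=-5, c=M2/2=269/204, d=(M3−M2)/(6·3)=-2273/18360, b=Δ2−h2·(2M2+M3)/6=-221/120
seg 3: a=-2, c=M3/2=139/680, d=(M4−M3)/(6·2)=-139/4080, b=Δ3−h3·(2M3+M4)/6=1391/510
t_q=9 → seg 3, τ=1; S=-2+1391/510·τ+139/680·τ²+-139/4080·τ³=1221/1360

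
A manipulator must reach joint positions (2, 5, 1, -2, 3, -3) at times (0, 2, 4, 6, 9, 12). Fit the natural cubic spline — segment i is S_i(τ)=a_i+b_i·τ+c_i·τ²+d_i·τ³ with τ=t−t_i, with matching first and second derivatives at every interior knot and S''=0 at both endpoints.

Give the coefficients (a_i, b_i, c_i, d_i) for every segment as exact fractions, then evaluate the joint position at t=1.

  seg 0: a=2 b=3781/1569 c=0 d=-2855/12552
  seg 1: a=5 b=-1003/3138 c=-2855/2092 d=823/3138
  seg 2: a=1 b=-8257/3138 c=437/2092 d=2239/12552
  seg 3: a=-2 b=541/1569 c=669/523 d=-3947/14121
  seg 4: a=3 b=742/1569 c=-1940/1569 d=1940/14121
S(1) = 17499/4184

Δ: Δ0=3/2, Δ1=-2, Δ2=-3/2, Δ3=5/3, Δ4=-2
row 1: diag=8, rhs=-21; c'=1/4, d'=-21/8
row 2: denom=8−2·1/4=15/2; d'=(3−2·-21/8)/(15/2)=11/10
row 3: denom=10−2·4/15=142/15; d'=(19−2·11/10)/(142/15)=126/71
row 4: denom=12−3·45/142=1569/142; d'=(-22−3·126/71)/(1569/142)=-3880/1569
back: M4=-3880/1569
back: M3=126/71−45/142·-3880/1569=1338/523
back: M2=11/10−4/15·1338/523=437/1046
back: M1=-21/8−1/4·437/1046=-2855/1046
M: M0=0, M1=-2855/1046, M2=437/1046, M3=1338/523, M4=-3880/1569, M5=0
seg 0: a=2, c=M0/2=0, d=(M1−M0)/(6·2)=-2855/12552, b=Δ0−h0·(2M0+M1)/6=3781/1569
seg 1: a=5, c=M1/2=-2855/2092, d=(M2−M1)/(6·2)=823/3138, b=Δ1−h1·(2M1+M2)/6=-1003/3138
seg 2: a=1, c=M2/2=437/2092, d=(M3−M2)/(6·2)=2239/12552, b=Δ2−h2·(2M2+M3)/6=-8257/3138
seg 3: a=-2, c=M3/2=669/523, d=(M4−M3)/(6·3)=-3947/14121, b=Δ3−h3·(2M3+M4)/6=541/1569
seg 4: a=3, c=M4/2=-1940/1569, d=(M5−M4)/(6·3)=1940/14121, b=Δ4−h4·(2M4+M5)/6=742/1569
t_q=1 → seg 0, τ=1; S=2+3781/1569·τ+0·τ²+-2855/12552·τ³=17499/4184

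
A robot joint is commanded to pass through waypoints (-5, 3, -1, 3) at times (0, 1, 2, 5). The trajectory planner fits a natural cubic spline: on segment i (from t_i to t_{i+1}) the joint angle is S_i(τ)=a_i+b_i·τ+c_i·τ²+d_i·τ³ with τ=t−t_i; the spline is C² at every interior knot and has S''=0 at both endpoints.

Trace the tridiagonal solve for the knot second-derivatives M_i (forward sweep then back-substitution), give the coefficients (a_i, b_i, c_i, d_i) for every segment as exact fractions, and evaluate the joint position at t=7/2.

  seg 0: a=-5 b=1048/93 c=0 d=-304/93
  seg 1: a=3 b=136/93 c=-304/31 d=404/93
  seg 2: a=-1 b=-476/93 c=100/31 d=-100/279
S(7/2) = -163/62

Δ: Δ0=8, Δ1=-4, Δ2=4/3
row 1: diag=4, rhs=-72; c'=1/4, d'=-18
row 2: denom=8−1·1/4=31/4; d'=(32−1·-18)/(31/4)=200/31
back: M2=200/31
back: M1=-18−1/4·200/31=-608/31
M: M0=0, M1=-608/31, M2=200/31, M3=0
seg 0: a=-5, c=M0/2=0, d=(M1−M0)/(6·1)=-304/93, b=Δ0−h0·(2M0+M1)/6=1048/93
seg 1: a=3, c=M1/2=-304/31, d=(M2−M1)/(6·1)=404/93, b=Δ1−h1·(2M1+M2)/6=136/93
seg 2: a=-1, c=M2/2=100/31, d=(M3−M2)/(6·3)=-100/279, b=Δ2−h2·(2M2+M3)/6=-476/93
t_q=7/2 → seg 2, τ=3/2; S=-1+-476/93·τ+100/31·τ²+-100/279·τ³=-163/62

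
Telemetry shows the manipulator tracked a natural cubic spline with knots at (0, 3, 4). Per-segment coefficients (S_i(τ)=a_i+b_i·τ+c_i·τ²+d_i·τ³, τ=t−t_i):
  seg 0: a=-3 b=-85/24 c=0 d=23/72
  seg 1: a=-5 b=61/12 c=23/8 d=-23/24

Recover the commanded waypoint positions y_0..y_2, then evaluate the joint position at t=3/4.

y_0 = S_0(0) = a_0 = -3
y_1 = S_1(0) = a_1 = -5
y_2 = S_1(1) = 2
t_q=3/4 is in segment 0 (τ=3/4); S_0(τ)=-2827/512

y_0=-3 y_1=-5 y_2=2
S(3/4) = -2827/512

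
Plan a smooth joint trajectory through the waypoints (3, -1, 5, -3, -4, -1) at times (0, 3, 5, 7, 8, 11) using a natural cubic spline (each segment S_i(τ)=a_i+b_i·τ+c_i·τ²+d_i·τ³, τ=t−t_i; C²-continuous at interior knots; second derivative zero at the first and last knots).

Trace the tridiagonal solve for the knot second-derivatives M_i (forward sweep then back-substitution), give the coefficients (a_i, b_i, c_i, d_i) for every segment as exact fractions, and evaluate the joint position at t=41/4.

Δ: Δ0=-4/3, Δ1=3, Δ2=-4, Δ3=-1, Δ4=1
row 1: diag=10, rhs=26; c'=1/5, d'=13/5
row 2: denom=8−2·1/5=38/5; d'=(-42−2·13/5)/(38/5)=-118/19
row 3: denom=6−2·5/19=104/19; d'=(18−2·-118/19)/(104/19)=289/52
row 4: denom=8−1·19/104=813/104; d'=(12−1·289/52)/(813/104)=670/813
back: M4=670/813
back: M3=289/52−19/104·670/813=4396/813
back: M2=-118/19−5/19·4396/813=-6206/813
back: M1=13/5−1/5·-6206/813=3355/813
M: M0=0, M1=3355/813, M2=-6206/813, M3=4396/813, M4=670/813, M5=0
seg 0: a=3, c=M0/2=0, d=(M1−M0)/(6·3)=3355/14634, b=Δ0−h0·(2M0+M1)/6=-1841/542
seg 1: a=-1, c=M1/2=3355/1626, d=(M2−M1)/(6·2)=-3187/3252, b=Δ1−h1·(2M1+M2)/6=757/271
seg 2: a=5, c=M2/2=-3103/813, d=(M3−M2)/(6·2)=589/542, b=Δ2−h2·(2M2+M3)/6=-580/813
seg 3: a=-3, c=M3/2=2198/813, d=(M4−M3)/(6·1)=-207/271, b=Δ3−h3·(2M3+M4)/6=-2390/813
seg 4: a=-4, c=M4/2=335/813, d=(M5−M4)/(6·3)=-335/7317, b=Δ4−h4·(2M4+M5)/6=143/813
t_q=41/4 → seg 4, τ=9/4; S=-4+143/813·τ+335/813·τ²+-335/7317·τ³=-35377/17344

  seg 0: a=3 b=-1841/542 c=0 d=3355/14634
  seg 1: a=-1 b=757/271 c=3355/1626 d=-3187/3252
  seg 2: a=5 b=-580/813 c=-3103/813 d=589/542
  seg 3: a=-3 b=-2390/813 c=2198/813 d=-207/271
  seg 4: a=-4 b=143/813 c=335/813 d=-335/7317
S(41/4) = -35377/17344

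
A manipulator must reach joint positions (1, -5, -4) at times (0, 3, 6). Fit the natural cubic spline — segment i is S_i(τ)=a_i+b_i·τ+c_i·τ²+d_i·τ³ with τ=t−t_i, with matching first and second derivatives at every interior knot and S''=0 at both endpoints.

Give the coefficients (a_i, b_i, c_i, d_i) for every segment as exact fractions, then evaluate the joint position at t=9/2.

  seg 0: a=1 b=-31/12 c=0 d=7/108
  seg 1: a=-5 b=-5/6 c=7/12 d=-7/108
S(9/2) = -165/32

Δ: Δ0=-2, Δ1=1/3
row 1: diag=12, rhs=14; c'=1/4, d'=7/6
back: M1=7/6
M: M0=0, M1=7/6, M2=0
seg 0: a=1, c=M0/2=0, d=(M1−M0)/(6·3)=7/108, b=Δ0−h0·(2M0+M1)/6=-31/12
seg 1: a=-5, c=M1/2=7/12, d=(M2−M1)/(6·3)=-7/108, b=Δ1−h1·(2M1+M2)/6=-5/6
t_q=9/2 → seg 1, τ=3/2; S=-5+-5/6·τ+7/12·τ²+-7/108·τ³=-165/32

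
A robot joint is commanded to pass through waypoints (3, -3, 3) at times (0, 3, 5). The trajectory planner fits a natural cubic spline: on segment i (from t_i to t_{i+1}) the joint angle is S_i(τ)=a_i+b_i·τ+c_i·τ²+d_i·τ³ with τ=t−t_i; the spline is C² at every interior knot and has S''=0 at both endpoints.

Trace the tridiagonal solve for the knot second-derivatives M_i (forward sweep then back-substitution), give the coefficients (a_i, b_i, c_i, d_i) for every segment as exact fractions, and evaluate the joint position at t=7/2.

Δ: Δ0=-2, Δ1=3
row 1: diag=10, rhs=30; c'=1/5, d'=3
back: M1=3
M: M0=0, M1=3, M2=0
seg 0: a=3, c=M0/2=0, d=(M1−M0)/(6·3)=1/6, b=Δ0−h0·(2M0+M1)/6=-7/2
seg 1: a=-3, c=M1/2=3/2, d=(M2−M1)/(6·2)=-1/4, b=Δ1−h1·(2M1+M2)/6=1
t_q=7/2 → seg 1, τ=1/2; S=-3+1·τ+3/2·τ²+-1/4·τ³=-69/32

  seg 0: a=3 b=-7/2 c=0 d=1/6
  seg 1: a=-3 b=1 c=3/2 d=-1/4
S(7/2) = -69/32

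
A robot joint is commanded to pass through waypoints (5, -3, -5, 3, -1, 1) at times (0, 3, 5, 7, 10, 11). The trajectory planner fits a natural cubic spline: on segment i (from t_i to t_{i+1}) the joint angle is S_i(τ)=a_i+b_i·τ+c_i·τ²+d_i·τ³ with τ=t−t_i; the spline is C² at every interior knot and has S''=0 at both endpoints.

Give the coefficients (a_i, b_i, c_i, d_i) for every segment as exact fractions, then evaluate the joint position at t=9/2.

  seg 0: a=5 b=-6727/2538 c=0 d=-41/22842
  seg 1: a=-3 b=-3425/1269 c=-41/2538 d=2197/5076
  seg 2: a=-5 b=1028/423 c=3275/1269 d=-2279/2538
  seg 3: a=3 b=2510/1269 c=-3562/1269 d=6484/11421
  seg 4: a=-1 b=590/1269 c=974/423 d=-974/1269
S(9/2) = -76127/13536

Δ: Δ0=-8/3, Δ1=-1, Δ2=4, Δ3=-4/3, Δ4=2
row 1: diag=10, rhs=10; c'=1/5, d'=1
row 2: denom=8−2·1/5=38/5; d'=(30−2·1)/(38/5)=70/19
row 3: denom=10−2·5/19=180/19; d'=(-32−2·70/19)/(180/19)=-187/45
row 4: denom=8−3·19/60=141/20; d'=(20−3·-187/45)/(141/20)=1948/423
back: M4=1948/423
back: M3=-187/45−19/60·1948/423=-7124/1269
back: M2=70/19−5/19·-7124/1269=6550/1269
back: M1=1−1/5·6550/1269=-41/1269
M: M0=0, M1=-41/1269, M2=6550/1269, M3=-7124/1269, M4=1948/423, M5=0
seg 0: a=5, c=M0/2=0, d=(M1−M0)/(6·3)=-41/22842, b=Δ0−h0·(2M0+M1)/6=-6727/2538
seg 1: a=-3, c=M1/2=-41/2538, d=(M2−M1)/(6·2)=2197/5076, b=Δ1−h1·(2M1+M2)/6=-3425/1269
seg 2: a=-5, c=M2/2=3275/1269, d=(M3−M2)/(6·2)=-2279/2538, b=Δ2−h2·(2M2+M3)/6=1028/423
seg 3: a=3, c=M3/2=-3562/1269, d=(M4−M3)/(6·3)=6484/11421, b=Δ3−h3·(2M3+M4)/6=2510/1269
seg 4: a=-1, c=M4/2=974/423, d=(M5−M4)/(6·1)=-974/1269, b=Δ4−h4·(2M4+M5)/6=590/1269
t_q=9/2 → seg 1, τ=3/2; S=-3+-3425/1269·τ+-41/2538·τ²+2197/5076·τ³=-76127/13536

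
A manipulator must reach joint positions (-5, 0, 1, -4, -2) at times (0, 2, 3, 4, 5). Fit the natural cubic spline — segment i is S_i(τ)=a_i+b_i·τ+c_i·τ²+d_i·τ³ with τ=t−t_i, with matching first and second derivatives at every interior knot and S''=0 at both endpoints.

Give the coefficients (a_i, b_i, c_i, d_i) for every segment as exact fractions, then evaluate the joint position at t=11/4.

  seg 0: a=-5 b=99/43 c=0 d=17/344
  seg 1: a=0 b=249/86 c=51/172 d=-377/172
  seg 2: a=1 b=-531/172 c=-270/43 d=751/172
  seg 3: a=-4 b=-219/86 c=1173/172 d=-391/172
S(11/4) = 15561/11008

Δ: Δ0=5/2, Δ1=1, Δ2=-5, Δ3=2
row 1: diag=6, rhs=-9; c'=1/6, d'=-3/2
row 2: denom=4−1·1/6=23/6; d'=(-36−1·-3/2)/(23/6)=-9
row 3: denom=4−1·6/23=86/23; d'=(42−1·-9)/(86/23)=1173/86
back: M3=1173/86
back: M2=-9−6/23·1173/86=-540/43
back: M1=-3/2−1/6·-540/43=51/86
M: M0=0, M1=51/86, M2=-540/43, M3=1173/86, M4=0
seg 0: a=-5, c=M0/2=0, d=(M1−M0)/(6·2)=17/344, b=Δ0−h0·(2M0+M1)/6=99/43
seg 1: a=0, c=M1/2=51/172, d=(M2−M1)/(6·1)=-377/172, b=Δ1−h1·(2M1+M2)/6=249/86
seg 2: a=1, c=M2/2=-270/43, d=(M3−M2)/(6·1)=751/172, b=Δ2−h2·(2M2+M3)/6=-531/172
seg 3: a=-4, c=M3/2=1173/172, d=(M4−M3)/(6·1)=-391/172, b=Δ3−h3·(2M3+M4)/6=-219/86
t_q=11/4 → seg 1, τ=3/4; S=0+249/86·τ+51/172·τ²+-377/172·τ³=15561/11008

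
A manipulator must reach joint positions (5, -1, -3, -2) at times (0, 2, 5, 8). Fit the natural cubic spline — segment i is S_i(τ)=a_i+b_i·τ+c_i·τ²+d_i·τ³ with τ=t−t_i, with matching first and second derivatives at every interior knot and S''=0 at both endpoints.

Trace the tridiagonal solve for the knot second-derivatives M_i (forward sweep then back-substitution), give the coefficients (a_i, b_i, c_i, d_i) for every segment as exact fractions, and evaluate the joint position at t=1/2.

  seg 0: a=5 b=-383/111 c=0 d=25/222
  seg 1: a=-1 b=-233/111 c=25/37 d=-22/333
  seg 2: a=-3 b=19/111 c=3/37 d=-1/111
S(1/2) = 1947/592

Δ: Δ0=-3, Δ1=-2/3, Δ2=1/3
row 1: diag=10, rhs=14; c'=3/10, d'=7/5
row 2: denom=12−3·3/10=111/10; d'=(6−3·7/5)/(111/10)=6/37
back: M2=6/37
back: M1=7/5−3/10·6/37=50/37
M: M0=0, M1=50/37, M2=6/37, M3=0
seg 0: a=5, c=M0/2=0, d=(M1−M0)/(6·2)=25/222, b=Δ0−h0·(2M0+M1)/6=-383/111
seg 1: a=-1, c=M1/2=25/37, d=(M2−M1)/(6·3)=-22/333, b=Δ1−h1·(2M1+M2)/6=-233/111
seg 2: a=-3, c=M2/2=3/37, d=(M3−M2)/(6·3)=-1/111, b=Δ2−h2·(2M2+M3)/6=19/111
t_q=1/2 → seg 0, τ=1/2; S=5+-383/111·τ+0·τ²+25/222·τ³=1947/592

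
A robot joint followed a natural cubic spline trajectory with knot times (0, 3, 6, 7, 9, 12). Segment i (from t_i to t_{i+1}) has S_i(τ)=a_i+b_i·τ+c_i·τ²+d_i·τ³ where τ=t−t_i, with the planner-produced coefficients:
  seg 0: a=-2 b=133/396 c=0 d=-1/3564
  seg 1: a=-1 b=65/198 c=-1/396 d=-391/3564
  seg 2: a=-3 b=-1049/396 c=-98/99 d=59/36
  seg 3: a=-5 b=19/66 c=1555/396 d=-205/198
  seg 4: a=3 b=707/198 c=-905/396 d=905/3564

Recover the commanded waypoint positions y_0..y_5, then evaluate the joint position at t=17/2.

y_0=-2 y_1=-1 y_2=-3 y_3=-5 y_4=3 y_5=0
S(17/2) = 17/22

y_0 = S_0(0) = a_0 = -2
y_1 = S_1(0) = a_1 = -1
y_2 = S_2(0) = a_2 = -3
y_3 = S_3(0) = a_3 = -5
y_4 = S_4(0) = a_4 = 3
y_5 = S_4(3) = 0
t_q=17/2 is in segment 3 (τ=3/2); S_3(τ)=17/22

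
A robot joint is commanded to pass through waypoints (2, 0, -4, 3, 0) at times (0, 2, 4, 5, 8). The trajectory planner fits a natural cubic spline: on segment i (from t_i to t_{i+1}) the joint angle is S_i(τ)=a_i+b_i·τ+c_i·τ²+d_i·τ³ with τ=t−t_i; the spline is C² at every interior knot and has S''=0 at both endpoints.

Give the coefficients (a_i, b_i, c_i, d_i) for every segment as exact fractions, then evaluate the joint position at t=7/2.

Δ: Δ0=-1, Δ1=-2, Δ2=7, Δ3=-1
row 1: diag=8, rhs=-6; c'=1/4, d'=-3/4
row 2: denom=6−2·1/4=11/2; d'=(54−2·-3/4)/(11/2)=111/11
row 3: denom=8−1·2/11=86/11; d'=(-48−1·111/11)/(86/11)=-639/86
back: M3=-639/86
back: M2=111/11−2/11·-639/86=492/43
back: M1=-3/4−1/4·492/43=-621/172
M: M0=0, M1=-621/172, M2=492/43, M3=-639/86, M4=0
seg 0: a=2, c=M0/2=0, d=(M1−M0)/(6·2)=-207/688, b=Δ0−h0·(2M0+M1)/6=35/172
seg 1: a=0, c=M1/2=-621/344, d=(M2−M1)/(6·2)=863/688, b=Δ1−h1·(2M1+M2)/6=-293/86
seg 2: a=-4, c=M2/2=246/43, d=(M3−M2)/(6·1)=-541/172, b=Δ2−h2·(2M2+M3)/6=761/172
seg 3: a=3, c=M3/2=-639/172, d=(M4−M3)/(6·3)=71/172, b=Δ3−h3·(2M3+M4)/6=553/86
t_q=7/2 → seg 1, τ=3/2; S=0+-293/86·τ+-621/344·τ²+863/688·τ³=-27183/5504

  seg 0: a=2 b=35/172 c=0 d=-207/688
  seg 1: a=0 b=-293/86 c=-621/344 d=863/688
  seg 2: a=-4 b=761/172 c=246/43 d=-541/172
  seg 3: a=3 b=553/86 c=-639/172 d=71/172
S(7/2) = -27183/5504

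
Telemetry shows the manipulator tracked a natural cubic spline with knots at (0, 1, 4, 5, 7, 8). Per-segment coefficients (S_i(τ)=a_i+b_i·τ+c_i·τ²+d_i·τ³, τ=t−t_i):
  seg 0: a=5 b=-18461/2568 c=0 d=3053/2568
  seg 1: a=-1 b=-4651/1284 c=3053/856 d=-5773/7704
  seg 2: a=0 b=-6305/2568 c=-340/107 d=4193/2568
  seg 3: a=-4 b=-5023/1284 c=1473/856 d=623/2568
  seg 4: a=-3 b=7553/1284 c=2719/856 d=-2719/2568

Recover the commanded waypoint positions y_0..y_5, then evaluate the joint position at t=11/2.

y_0=5 y_1=-1 y_2=0 y_3=-4 y_4=-3 y_5=5
S(11/2) = -37633/6848

y_0 = S_0(0) = a_0 = 5
y_1 = S_1(0) = a_1 = -1
y_2 = S_2(0) = a_2 = 0
y_3 = S_3(0) = a_3 = -4
y_4 = S_4(0) = a_4 = -3
y_5 = S_4(1) = 5
t_q=11/2 is in segment 3 (τ=1/2); S_3(τ)=-37633/6848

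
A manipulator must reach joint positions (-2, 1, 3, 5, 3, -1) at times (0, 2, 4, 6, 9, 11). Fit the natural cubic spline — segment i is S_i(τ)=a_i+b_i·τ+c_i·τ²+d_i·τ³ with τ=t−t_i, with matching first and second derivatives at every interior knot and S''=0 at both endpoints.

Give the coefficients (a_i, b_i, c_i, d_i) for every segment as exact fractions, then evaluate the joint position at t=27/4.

  seg 0: a=-2 b=12749/7710 c=0 d=-148/3855
  seg 1: a=1 b=9197/7710 c=-296/1285 d=413/6168
  seg 2: a=3 b=4144/3855 c=881/5140 d=-3221/30840
  seg 3: a=5 b=3911/7710 c=-117/257 d=493/23130
  seg 4: a=3 b=-6356/3855 c=-677/2570 d=677/15420
S(27/4) = 168867/32896

Δ: Δ0=3/2, Δ1=1, Δ2=1, Δ3=-2/3, Δ4=-2
row 1: diag=8, rhs=-3; c'=1/4, d'=-3/8
row 2: denom=8−2·1/4=15/2; d'=(0−2·-3/8)/(15/2)=1/10
row 3: denom=10−2·4/15=142/15; d'=(-10−2·1/10)/(142/15)=-153/142
row 4: denom=10−3·45/142=1285/142; d'=(-8−3·-153/142)/(1285/142)=-677/1285
back: M4=-677/1285
back: M3=-153/142−45/142·-677/1285=-234/257
back: M2=1/10−4/15·-234/257=881/2570
back: M1=-3/8−1/4·881/2570=-592/1285
M: M0=0, M1=-592/1285, M2=881/2570, M3=-234/257, M4=-677/1285, M5=0
seg 0: a=-2, c=M0/2=0, d=(M1−M0)/(6·2)=-148/3855, b=Δ0−h0·(2M0+M1)/6=12749/7710
seg 1: a=1, c=M1/2=-296/1285, d=(M2−M1)/(6·2)=413/6168, b=Δ1−h1·(2M1+M2)/6=9197/7710
seg 2: a=3, c=M2/2=881/5140, d=(M3−M2)/(6·2)=-3221/30840, b=Δ2−h2·(2M2+M3)/6=4144/3855
seg 3: a=5, c=M3/2=-117/257, d=(M4−M3)/(6·3)=493/23130, b=Δ3−h3·(2M3+M4)/6=3911/7710
seg 4: a=3, c=M4/2=-677/2570, d=(M5−M4)/(6·2)=677/15420, b=Δ4−h4·(2M4+M5)/6=-6356/3855
t_q=27/4 → seg 3, τ=3/4; S=5+3911/7710·τ+-117/257·τ²+493/23130·τ³=168867/32896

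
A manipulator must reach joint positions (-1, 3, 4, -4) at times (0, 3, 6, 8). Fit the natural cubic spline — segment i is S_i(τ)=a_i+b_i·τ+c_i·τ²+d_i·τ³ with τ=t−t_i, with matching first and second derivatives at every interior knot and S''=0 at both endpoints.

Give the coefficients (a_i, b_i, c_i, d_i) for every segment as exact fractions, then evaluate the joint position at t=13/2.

  seg 0: a=-1 b=139/111 c=0 d=1/111
  seg 1: a=3 b=166/111 c=3/37 d=-52/333
  seg 2: a=4 b=-248/111 c=-49/37 d=49/222
S(13/2) = 1527/592

Δ: Δ0=4/3, Δ1=1/3, Δ2=-4
row 1: diag=12, rhs=-6; c'=1/4, d'=-1/2
row 2: denom=10−3·1/4=37/4; d'=(-26−3·-1/2)/(37/4)=-98/37
back: M2=-98/37
back: M1=-1/2−1/4·-98/37=6/37
M: M0=0, M1=6/37, M2=-98/37, M3=0
seg 0: a=-1, c=M0/2=0, d=(M1−M0)/(6·3)=1/111, b=Δ0−h0·(2M0+M1)/6=139/111
seg 1: a=3, c=M1/2=3/37, d=(M2−M1)/(6·3)=-52/333, b=Δ1−h1·(2M1+M2)/6=166/111
seg 2: a=4, c=M2/2=-49/37, d=(M3−M2)/(6·2)=49/222, b=Δ2−h2·(2M2+M3)/6=-248/111
t_q=13/2 → seg 2, τ=1/2; S=4+-248/111·τ+-49/37·τ²+49/222·τ³=1527/592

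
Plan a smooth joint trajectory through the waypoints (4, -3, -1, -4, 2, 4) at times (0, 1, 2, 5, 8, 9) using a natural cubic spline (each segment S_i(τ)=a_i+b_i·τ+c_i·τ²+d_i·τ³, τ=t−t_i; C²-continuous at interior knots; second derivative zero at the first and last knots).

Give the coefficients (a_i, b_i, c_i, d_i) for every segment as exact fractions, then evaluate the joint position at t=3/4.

Δ: Δ0=-7, Δ1=2, Δ2=-1, Δ3=2, Δ4=2
row 1: diag=4, rhs=54; c'=1/4, d'=27/2
row 2: denom=8−1·1/4=31/4; d'=(-18−1·27/2)/(31/4)=-126/31
row 3: denom=12−3·12/31=336/31; d'=(18−3·-126/31)/(336/31)=39/14
row 4: denom=8−3·31/112=803/112; d'=(0−3·39/14)/(803/112)=-936/803
back: M4=-936/803
back: M3=39/14−31/112·-936/803=2496/803
back: M2=-126/31−12/31·2496/803=-4230/803
back: M1=27/2−1/4·-4230/803=11898/803
M: M0=0, M1=11898/803, M2=-4230/803, M3=2496/803, M4=-936/803, M5=0
seg 0: a=4, c=M0/2=0, d=(M1−M0)/(6·1)=1983/803, b=Δ0−h0·(2M0+M1)/6=-7604/803
seg 1: a=-3, c=M1/2=5949/803, d=(M2−M1)/(6·1)=-2688/803, b=Δ1−h1·(2M1+M2)/6=-1655/803
seg 2: a=-1, c=M2/2=-2115/803, d=(M3−M2)/(6·3)=1121/2409, b=Δ2−h2·(2M2+M3)/6=2179/803
seg 3: a=-4, c=M3/2=1248/803, d=(M4−M3)/(6·3)=-52/219, b=Δ3−h3·(2M3+M4)/6=-422/803
seg 4: a=2, c=M4/2=-468/803, d=(M5−M4)/(6·1)=156/803, b=Δ4−h4·(2M4+M5)/6=1918/803
t_q=3/4 → seg 0, τ=3/4; S=4+-7604/803·τ+0·τ²+1983/803·τ³=-105883/51392

  seg 0: a=4 b=-7604/803 c=0 d=1983/803
  seg 1: a=-3 b=-1655/803 c=5949/803 d=-2688/803
  seg 2: a=-1 b=2179/803 c=-2115/803 d=1121/2409
  seg 3: a=-4 b=-422/803 c=1248/803 d=-52/219
  seg 4: a=2 b=1918/803 c=-468/803 d=156/803
S(3/4) = -105883/51392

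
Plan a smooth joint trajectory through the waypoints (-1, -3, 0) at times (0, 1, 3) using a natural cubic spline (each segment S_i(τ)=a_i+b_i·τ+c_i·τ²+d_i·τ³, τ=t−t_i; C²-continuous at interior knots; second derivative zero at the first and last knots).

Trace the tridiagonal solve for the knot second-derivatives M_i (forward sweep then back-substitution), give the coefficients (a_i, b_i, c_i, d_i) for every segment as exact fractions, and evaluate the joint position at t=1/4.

  seg 0: a=-1 b=-31/12 c=0 d=7/12
  seg 1: a=-3 b=-5/6 c=7/4 d=-7/24
S(1/4) = -419/256

Δ: Δ0=-2, Δ1=3/2
row 1: diag=6, rhs=21; c'=1/3, d'=7/2
back: M1=7/2
M: M0=0, M1=7/2, M2=0
seg 0: a=-1, c=M0/2=0, d=(M1−M0)/(6·1)=7/12, b=Δ0−h0·(2M0+M1)/6=-31/12
seg 1: a=-3, c=M1/2=7/4, d=(M2−M1)/(6·2)=-7/24, b=Δ1−h1·(2M1+M2)/6=-5/6
t_q=1/4 → seg 0, τ=1/4; S=-1+-31/12·τ+0·τ²+7/12·τ³=-419/256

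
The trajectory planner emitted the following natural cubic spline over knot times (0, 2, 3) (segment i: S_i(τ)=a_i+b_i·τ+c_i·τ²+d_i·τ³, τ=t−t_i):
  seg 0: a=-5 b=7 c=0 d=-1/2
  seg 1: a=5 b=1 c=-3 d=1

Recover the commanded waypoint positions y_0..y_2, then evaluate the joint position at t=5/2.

y_0=-5 y_1=5 y_2=4
S(5/2) = 39/8

y_0 = S_0(0) = a_0 = -5
y_1 = S_1(0) = a_1 = 5
y_2 = S_1(1) = 4
t_q=5/2 is in segment 1 (τ=1/2); S_1(τ)=39/8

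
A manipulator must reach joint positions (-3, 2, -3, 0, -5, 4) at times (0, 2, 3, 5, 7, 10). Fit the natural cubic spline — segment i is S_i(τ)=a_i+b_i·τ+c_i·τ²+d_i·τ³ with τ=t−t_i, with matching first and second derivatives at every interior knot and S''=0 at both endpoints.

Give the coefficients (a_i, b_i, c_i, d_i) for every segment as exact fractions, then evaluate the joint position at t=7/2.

Δ: Δ0=5/2, Δ1=-5, Δ2=3/2, Δ3=-5/2, Δ4=3
row 1: diag=6, rhs=-45; c'=1/6, d'=-15/2
row 2: denom=6−1·1/6=35/6; d'=(39−1·-15/2)/(35/6)=279/35
row 3: denom=8−2·12/35=256/35; d'=(-24−2·279/35)/(256/35)=-699/128
row 4: denom=10−2·35/128=605/64; d'=(33−2·-699/128)/(605/64)=2811/605
back: M4=2811/605
back: M3=-699/128−35/128·2811/605=-1629/242
back: M2=279/35−12/35·-1629/242=6219/605
back: M1=-15/2−1/6·6219/605=-5574/605
M: M0=0, M1=-5574/605, M2=6219/605, M3=-1629/242, M4=2811/605, M5=0
seg 0: a=-3, c=M0/2=0, d=(M1−M0)/(6·2)=-929/1210, b=Δ0−h0·(2M0+M1)/6=6741/1210
seg 1: a=2, c=M1/2=-2787/605, d=(M2−M1)/(6·1)=3931/1210, b=Δ1−h1·(2M1+M2)/6=-4407/1210
seg 2: a=-3, c=M2/2=6219/1210, d=(M3−M2)/(6·2)=-6861/4840, b=Δ2−h2·(2M2+M3)/6=-171/55
seg 3: a=0, c=M3/2=-1629/484, d=(M4−M3)/(6·2)=4589/4840, b=Δ3−h3·(2M3+M4)/6=531/1210
seg 4: a=-5, c=M4/2=2811/1210, d=(M5−M4)/(6·3)=-937/3630, b=Δ4−h4·(2M4+M5)/6=-996/605
t_q=7/2 → seg 2, τ=1/2; S=-3+-171/55·τ+6219/1210·τ²+-6861/4840·τ³=-133461/38720

  seg 0: a=-3 b=6741/1210 c=0 d=-929/1210
  seg 1: a=2 b=-4407/1210 c=-2787/605 d=3931/1210
  seg 2: a=-3 b=-171/55 c=6219/1210 d=-6861/4840
  seg 3: a=0 b=531/1210 c=-1629/484 d=4589/4840
  seg 4: a=-5 b=-996/605 c=2811/1210 d=-937/3630
S(7/2) = -133461/38720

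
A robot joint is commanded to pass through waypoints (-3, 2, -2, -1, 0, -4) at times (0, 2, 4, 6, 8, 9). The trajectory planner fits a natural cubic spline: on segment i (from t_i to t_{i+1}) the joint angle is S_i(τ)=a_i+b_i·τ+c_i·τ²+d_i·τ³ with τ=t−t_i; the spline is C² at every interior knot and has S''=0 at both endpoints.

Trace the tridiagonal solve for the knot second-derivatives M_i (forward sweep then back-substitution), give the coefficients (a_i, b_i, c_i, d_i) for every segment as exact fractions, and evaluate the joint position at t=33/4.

Δ: Δ0=5/2, Δ1=-2, Δ2=1/2, Δ3=1/2, Δ4=-4
row 1: diag=8, rhs=-27; c'=1/4, d'=-27/8
row 2: denom=8−2·1/4=15/2; d'=(15−2·-27/8)/(15/2)=29/10
row 3: denom=8−2·4/15=112/15; d'=(0−2·29/10)/(112/15)=-87/112
row 4: denom=6−2·15/56=153/28; d'=(-27−2·-87/112)/(153/28)=-475/102
back: M4=-475/102
back: M3=-87/112−15/56·-475/102=8/17
back: M2=29/10−4/15·8/17=283/102
back: M1=-27/8−1/4·283/102=-415/102
M: M0=0, M1=-415/102, M2=283/102, M3=8/17, M4=-475/102, M5=0
seg 0: a=-3, c=M0/2=0, d=(M1−M0)/(6·2)=-415/1224, b=Δ0−h0·(2M0+M1)/6=590/153
seg 1: a=2, c=M1/2=-415/204, d=(M2−M1)/(6·2)=349/612, b=Δ1−h1·(2M1+M2)/6=-65/306
seg 2: a=-2, c=M2/2=283/204, d=(M3−M2)/(6·2)=-235/1224, b=Δ2−h2·(2M2+M3)/6=-461/306
seg 3: a=-1, c=M3/2=4/17, d=(M4−M3)/(6·2)=-523/1224, b=Δ3−h3·(2M3+M4)/6=266/153
seg 4: a=0, c=M4/2=-475/204, d=(M5−M4)/(6·1)=475/612, b=Δ4−h4·(2M4+M5)/6=-749/306
t_q=33/4 → seg 4, τ=1/4; S=0+-749/306·τ+-475/204·τ²+475/612·τ³=-9731/13056

  seg 0: a=-3 b=590/153 c=0 d=-415/1224
  seg 1: a=2 b=-65/306 c=-415/204 d=349/612
  seg 2: a=-2 b=-461/306 c=283/204 d=-235/1224
  seg 3: a=-1 b=266/153 c=4/17 d=-523/1224
  seg 4: a=0 b=-749/306 c=-475/204 d=475/612
S(33/4) = -9731/13056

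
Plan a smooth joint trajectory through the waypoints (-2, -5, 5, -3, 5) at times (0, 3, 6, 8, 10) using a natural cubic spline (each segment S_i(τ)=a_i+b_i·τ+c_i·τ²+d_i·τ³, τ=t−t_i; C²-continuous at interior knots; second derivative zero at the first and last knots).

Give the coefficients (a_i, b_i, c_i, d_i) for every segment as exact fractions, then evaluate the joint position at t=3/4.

  seg 0: a=-2 b=-125/42 c=0 d=83/378
  seg 1: a=-5 b=62/21 c=83/42 d=-233/378
  seg 2: a=5 b=-11/6 c=-25/7 d=209/168
  seg 3: a=-3 b=-25/21 c=109/28 d=-109/168
S(3/4) = -3709/896

Δ: Δ0=-1, Δ1=10/3, Δ2=-4, Δ3=4
row 1: diag=12, rhs=26; c'=1/4, d'=13/6
row 2: denom=10−3·1/4=37/4; d'=(-44−3·13/6)/(37/4)=-202/37
row 3: denom=8−2·8/37=280/37; d'=(48−2·-202/37)/(280/37)=109/14
back: M3=109/14
back: M2=-202/37−8/37·109/14=-50/7
back: M1=13/6−1/4·-50/7=83/21
M: M0=0, M1=83/21, M2=-50/7, M3=109/14, M4=0
seg 0: a=-2, c=M0/2=0, d=(M1−M0)/(6·3)=83/378, b=Δ0−h0·(2M0+M1)/6=-125/42
seg 1: a=-5, c=M1/2=83/42, d=(M2−M1)/(6·3)=-233/378, b=Δ1−h1·(2M1+M2)/6=62/21
seg 2: a=5, c=M2/2=-25/7, d=(M3−M2)/(6·2)=209/168, b=Δ2−h2·(2M2+M3)/6=-11/6
seg 3: a=-3, c=M3/2=109/28, d=(M4−M3)/(6·2)=-109/168, b=Δ3−h3·(2M3+M4)/6=-25/21
t_q=3/4 → seg 0, τ=3/4; S=-2+-125/42·τ+0·τ²+83/378·τ³=-3709/896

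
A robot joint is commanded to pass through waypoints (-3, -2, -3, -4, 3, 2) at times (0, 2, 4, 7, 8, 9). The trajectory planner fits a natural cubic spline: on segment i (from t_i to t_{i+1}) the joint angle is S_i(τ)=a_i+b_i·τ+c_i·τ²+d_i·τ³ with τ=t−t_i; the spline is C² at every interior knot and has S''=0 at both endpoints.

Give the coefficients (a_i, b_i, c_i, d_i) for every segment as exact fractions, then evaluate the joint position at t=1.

  seg 0: a=-3 b=866/1551 c=0 d=-181/12408
  seg 1: a=-2 b=1189/3102 c=-181/2068 d=-2197/12408
  seg 2: a=-3 b=-3244/1551 c=-1189/1034 d=1795/3102
  seg 3: a=-4 b=20575/3102 c=2098/517 d=-11449/3102
  seg 4: a=3 b=5702/1551 c=-7253/1034 d=7253/3102
S(1) = -10159/4136

Δ: Δ0=1/2, Δ1=-1/2, Δ2=-1/3, Δ3=7, Δ4=-1
row 1: diag=8, rhs=-6; c'=1/4, d'=-3/4
row 2: denom=10−2·1/4=19/2; d'=(1−2·-3/4)/(19/2)=5/19
row 3: denom=8−3·6/19=134/19; d'=(44−3·5/19)/(134/19)=821/134
row 4: denom=4−1·19/134=517/134; d'=(-48−1·821/134)/(517/134)=-7253/517
back: M4=-7253/517
back: M3=821/134−19/134·-7253/517=4196/517
back: M2=5/19−6/19·4196/517=-1189/517
back: M1=-3/4−1/4·-1189/517=-181/1034
M: M0=0, M1=-181/1034, M2=-1189/517, M3=4196/517, M4=-7253/517, M5=0
seg 0: a=-3, c=M0/2=0, d=(M1−M0)/(6·2)=-181/12408, b=Δ0−h0·(2M0+M1)/6=866/1551
seg 1: a=-2, c=M1/2=-181/2068, d=(M2−M1)/(6·2)=-2197/12408, b=Δ1−h1·(2M1+M2)/6=1189/3102
seg 2: a=-3, c=M2/2=-1189/1034, d=(M3−M2)/(6·3)=1795/3102, b=Δ2−h2·(2M2+M3)/6=-3244/1551
seg 3: a=-4, c=M3/2=2098/517, d=(M4−M3)/(6·1)=-11449/3102, b=Δ3−h3·(2M3+M4)/6=20575/3102
seg 4: a=3, c=M4/2=-7253/1034, d=(M5−M4)/(6·1)=7253/3102, b=Δ4−h4·(2M4+M5)/6=5702/1551
t_q=1 → seg 0, τ=1; S=-3+866/1551·τ+0·τ²+-181/12408·τ³=-10159/4136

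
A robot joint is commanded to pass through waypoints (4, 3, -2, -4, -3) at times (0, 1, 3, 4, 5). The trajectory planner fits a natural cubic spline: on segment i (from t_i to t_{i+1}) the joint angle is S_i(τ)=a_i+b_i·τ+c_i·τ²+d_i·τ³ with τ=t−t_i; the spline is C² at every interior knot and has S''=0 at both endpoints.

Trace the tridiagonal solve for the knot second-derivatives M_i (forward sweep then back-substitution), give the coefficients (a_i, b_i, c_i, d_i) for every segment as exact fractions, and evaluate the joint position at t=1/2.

  seg 0: a=4 b=-179/244 c=0 d=-65/244
  seg 1: a=3 b=-187/122 c=-195/244 d=77/488
  seg 2: a=-2 b=-173/61 c=9/61 d=42/61
  seg 3: a=-4 b=-29/61 c=135/61 d=-45/61
S(1/2) = 7027/1952

Δ: Δ0=-1, Δ1=-5/2, Δ2=-2, Δ3=1
row 1: diag=6, rhs=-9; c'=1/3, d'=-3/2
row 2: denom=6−2·1/3=16/3; d'=(3−2·-3/2)/(16/3)=9/8
row 3: denom=4−1·3/16=61/16; d'=(18−1·9/8)/(61/16)=270/61
back: M3=270/61
back: M2=9/8−3/16·270/61=18/61
back: M1=-3/2−1/3·18/61=-195/122
M: M0=0, M1=-195/122, M2=18/61, M3=270/61, M4=0
seg 0: a=4, c=M0/2=0, d=(M1−M0)/(6·1)=-65/244, b=Δ0−h0·(2M0+M1)/6=-179/244
seg 1: a=3, c=M1/2=-195/244, d=(M2−M1)/(6·2)=77/488, b=Δ1−h1·(2M1+M2)/6=-187/122
seg 2: a=-2, c=M2/2=9/61, d=(M3−M2)/(6·1)=42/61, b=Δ2−h2·(2M2+M3)/6=-173/61
seg 3: a=-4, c=M3/2=135/61, d=(M4−M3)/(6·1)=-45/61, b=Δ3−h3·(2M3+M4)/6=-29/61
t_q=1/2 → seg 0, τ=1/2; S=4+-179/244·τ+0·τ²+-65/244·τ³=7027/1952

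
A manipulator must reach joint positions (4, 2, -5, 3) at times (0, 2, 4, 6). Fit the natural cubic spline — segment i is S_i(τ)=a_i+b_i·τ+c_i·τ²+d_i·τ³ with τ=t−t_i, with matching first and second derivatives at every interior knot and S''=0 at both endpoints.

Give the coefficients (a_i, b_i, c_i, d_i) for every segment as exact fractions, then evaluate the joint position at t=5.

  seg 0: a=4 b=1/6 c=0 d=-7/24
  seg 1: a=2 b=-10/3 c=-7/4 d=5/6
  seg 2: a=-5 b=-1/3 c=13/4 d=-13/24
S(5) = -21/8

Δ: Δ0=-1, Δ1=-7/2, Δ2=4
row 1: diag=8, rhs=-15; c'=1/4, d'=-15/8
row 2: denom=8−2·1/4=15/2; d'=(45−2·-15/8)/(15/2)=13/2
back: M2=13/2
back: M1=-15/8−1/4·13/2=-7/2
M: M0=0, M1=-7/2, M2=13/2, M3=0
seg 0: a=4, c=M0/2=0, d=(M1−M0)/(6·2)=-7/24, b=Δ0−h0·(2M0+M1)/6=1/6
seg 1: a=2, c=M1/2=-7/4, d=(M2−M1)/(6·2)=5/6, b=Δ1−h1·(2M1+M2)/6=-10/3
seg 2: a=-5, c=M2/2=13/4, d=(M3−M2)/(6·2)=-13/24, b=Δ2−h2·(2M2+M3)/6=-1/3
t_q=5 → seg 2, τ=1; S=-5+-1/3·τ+13/4·τ²+-13/24·τ³=-21/8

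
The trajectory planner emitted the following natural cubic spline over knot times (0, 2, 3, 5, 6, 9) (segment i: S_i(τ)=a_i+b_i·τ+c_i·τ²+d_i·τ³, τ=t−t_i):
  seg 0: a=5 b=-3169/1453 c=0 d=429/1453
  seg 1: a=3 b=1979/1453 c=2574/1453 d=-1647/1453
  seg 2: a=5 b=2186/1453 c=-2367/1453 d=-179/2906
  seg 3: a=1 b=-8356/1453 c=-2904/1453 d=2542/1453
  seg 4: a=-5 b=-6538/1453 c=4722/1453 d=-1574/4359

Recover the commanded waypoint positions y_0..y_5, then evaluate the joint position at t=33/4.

y_0=5 y_1=3 y_2=5 y_3=1 y_4=-5 y_5=1
S(33/4) = -129493/46496

y_0 = S_0(0) = a_0 = 5
y_1 = S_1(0) = a_1 = 3
y_2 = S_2(0) = a_2 = 5
y_3 = S_3(0) = a_3 = 1
y_4 = S_4(0) = a_4 = -5
y_5 = S_4(3) = 1
t_q=33/4 is in segment 4 (τ=9/4); S_4(τ)=-129493/46496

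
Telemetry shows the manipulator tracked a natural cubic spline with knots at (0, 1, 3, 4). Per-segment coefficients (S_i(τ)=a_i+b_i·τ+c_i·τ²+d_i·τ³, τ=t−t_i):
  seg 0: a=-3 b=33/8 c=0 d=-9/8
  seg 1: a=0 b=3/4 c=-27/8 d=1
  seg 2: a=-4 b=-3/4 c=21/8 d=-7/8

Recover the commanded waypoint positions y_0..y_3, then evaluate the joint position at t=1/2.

y_0=-3 y_1=0 y_2=-4 y_3=-3
S(1/2) = -69/64

y_0 = S_0(0) = a_0 = -3
y_1 = S_1(0) = a_1 = 0
y_2 = S_2(0) = a_2 = -4
y_3 = S_2(1) = -3
t_q=1/2 is in segment 0 (τ=1/2); S_0(τ)=-69/64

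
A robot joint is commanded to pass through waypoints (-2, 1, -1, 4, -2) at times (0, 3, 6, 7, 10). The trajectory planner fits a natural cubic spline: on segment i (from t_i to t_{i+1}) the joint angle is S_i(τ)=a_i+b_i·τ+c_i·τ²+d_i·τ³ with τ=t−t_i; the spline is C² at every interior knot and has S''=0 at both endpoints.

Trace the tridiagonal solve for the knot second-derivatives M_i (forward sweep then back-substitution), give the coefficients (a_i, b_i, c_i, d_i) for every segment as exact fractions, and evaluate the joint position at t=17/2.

Δ: Δ0=1, Δ1=-2/3, Δ2=5, Δ3=-2
row 1: diag=12, rhs=-10; c'=1/4, d'=-5/6
row 2: denom=8−3·1/4=29/4; d'=(34−3·-5/6)/(29/4)=146/29
row 3: denom=8−1·4/29=228/29; d'=(-42−1·146/29)/(228/29)=-341/57
back: M3=-341/57
back: M2=146/29−4/29·-341/57=334/57
back: M1=-5/6−1/4·334/57=-131/57
M: M0=0, M1=-131/57, M2=334/57, M3=-341/57, M4=0
seg 0: a=-2, c=M0/2=0, d=(M1−M0)/(6·3)=-131/1026, b=Δ0−h0·(2M0+M1)/6=245/114
seg 1: a=1, c=M1/2=-131/114, d=(M2−M1)/(6·3)=155/342, b=Δ1−h1·(2M1+M2)/6=-74/57
seg 2: a=-1, c=M2/2=167/57, d=(M3−M2)/(6·1)=-75/38, b=Δ2−h2·(2M2+M3)/6=461/114
seg 3: a=4, c=M3/2=-341/114, d=(M4−M3)/(6·3)=341/1026, b=Δ3−h3·(2M3+M4)/6=227/57
t_q=17/2 → seg 3, τ=3/2; S=4+227/57·τ+-341/114·τ²+341/1026·τ³=1327/304

  seg 0: a=-2 b=245/114 c=0 d=-131/1026
  seg 1: a=1 b=-74/57 c=-131/114 d=155/342
  seg 2: a=-1 b=461/114 c=167/57 d=-75/38
  seg 3: a=4 b=227/57 c=-341/114 d=341/1026
S(17/2) = 1327/304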